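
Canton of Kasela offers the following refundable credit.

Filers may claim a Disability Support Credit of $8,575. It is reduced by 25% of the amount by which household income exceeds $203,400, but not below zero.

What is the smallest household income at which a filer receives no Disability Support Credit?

The credit falls by 25% of each dollar above $203,400, so it reaches zero when the excess is $8,575 / 25% = $34,300: income = $203,400 + $34,300 = $237,700.

$237,700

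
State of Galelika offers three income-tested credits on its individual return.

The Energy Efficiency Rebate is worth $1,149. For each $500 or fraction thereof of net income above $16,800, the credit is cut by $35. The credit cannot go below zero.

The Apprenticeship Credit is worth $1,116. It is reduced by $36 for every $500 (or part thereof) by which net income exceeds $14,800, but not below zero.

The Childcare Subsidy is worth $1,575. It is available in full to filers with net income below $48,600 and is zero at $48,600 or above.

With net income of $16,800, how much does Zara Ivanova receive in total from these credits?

Energy Efficiency Rebate: $16,800 is at or below the $16,800 threshold, so the full $1,149 applies.
Apprenticeship Credit: income exceeds $14,800 by $2,000, which is 4 full-or-partial $500 increments; reduction = 4 × $36 = $144, leaving $972.
Childcare Subsidy: $16,800 is below the $48,600 cutoff, so the full $1,575 applies.
Total: $1,149 + $972 + $1,575 = $3,696.

$3,696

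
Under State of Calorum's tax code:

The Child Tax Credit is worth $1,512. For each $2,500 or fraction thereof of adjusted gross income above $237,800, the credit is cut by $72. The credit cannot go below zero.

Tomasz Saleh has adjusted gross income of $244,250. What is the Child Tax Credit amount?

Child Tax Credit: income exceeds $237,800 by $6,450, which is 3 full-or-partial $2,500 increments; reduction = 3 × $72 = $216, leaving $1,296.

$1,296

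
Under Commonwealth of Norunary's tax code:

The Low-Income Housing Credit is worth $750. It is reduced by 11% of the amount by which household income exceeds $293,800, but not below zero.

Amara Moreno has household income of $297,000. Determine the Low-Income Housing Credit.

Low-Income Housing Credit: 11% of the $3,200 excess over $293,800 is $352; credit = $750 − $352 = $398.

$398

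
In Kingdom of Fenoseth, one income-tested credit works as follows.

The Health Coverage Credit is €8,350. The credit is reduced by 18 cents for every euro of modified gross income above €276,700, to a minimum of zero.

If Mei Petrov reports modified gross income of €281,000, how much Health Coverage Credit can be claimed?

Health Coverage Credit: 18% of the €4,300 excess over €276,700 is €774; credit = €8,350 − €774 = €7,576.

€7,576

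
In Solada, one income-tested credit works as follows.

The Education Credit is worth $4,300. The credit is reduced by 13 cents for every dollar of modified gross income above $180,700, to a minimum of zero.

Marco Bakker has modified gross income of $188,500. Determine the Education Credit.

Education Credit: 13% of the $7,800 excess over $180,700 is $1,014; credit = $4,300 − $1,014 = $3,286.

$3,286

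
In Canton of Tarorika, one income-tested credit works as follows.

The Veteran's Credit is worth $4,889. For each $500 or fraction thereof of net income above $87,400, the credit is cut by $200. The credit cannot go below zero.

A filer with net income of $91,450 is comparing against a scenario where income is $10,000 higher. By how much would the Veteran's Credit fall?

$3,089

At $91,450 — income exceeds $87,400 by $4,050, which is 9 full-or-partial $500 increments; reduction = 9 × $200 = $1,800, leaving $3,089.
At $101,450 — income exceeds $87,400 by $14,050 → 29 increments × $200 = $5,800 ≥ base, so the credit is $0.
Lost: $3,089 − $0 = $3,089.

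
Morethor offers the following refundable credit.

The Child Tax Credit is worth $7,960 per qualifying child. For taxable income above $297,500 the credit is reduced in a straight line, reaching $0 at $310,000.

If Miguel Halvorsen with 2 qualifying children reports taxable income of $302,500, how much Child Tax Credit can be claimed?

$9,552

Child Tax Credit: base = 2 × $7,960 = $15,920. $302,500 is $5,000 into a $12,500 phase-out range, leaving 7,500/12,500 of the credit: $15,920 × 7,500/12,500 = $9,552.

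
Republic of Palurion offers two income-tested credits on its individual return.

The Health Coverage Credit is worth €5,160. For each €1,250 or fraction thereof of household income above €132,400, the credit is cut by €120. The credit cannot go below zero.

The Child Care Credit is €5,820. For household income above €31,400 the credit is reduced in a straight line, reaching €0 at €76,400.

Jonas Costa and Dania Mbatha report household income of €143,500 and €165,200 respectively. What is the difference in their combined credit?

Jonas (€143,500): Health Coverage Credit: income exceeds €132,400 by €11,100, which is 9 full-or-partial €1,250 increments; reduction = 9 × €120 = €1,080, leaving €4,080. Child Care Credit: €143,500 is at or above €76,400, so the credit is €0. total €4,080 + €0 = €4,080
Dania (€165,200): Health Coverage Credit: income exceeds €132,400 by €32,800, which is 27 full-or-partial €1,250 increments; reduction = 27 × €120 = €3,240, leaving €1,920. Child Care Credit: €165,200 is at or above €76,400, so the credit is €0. total €1,920 + €0 = €1,920
Difference: |€4,080 − €1,920| = €2,160.

€2,160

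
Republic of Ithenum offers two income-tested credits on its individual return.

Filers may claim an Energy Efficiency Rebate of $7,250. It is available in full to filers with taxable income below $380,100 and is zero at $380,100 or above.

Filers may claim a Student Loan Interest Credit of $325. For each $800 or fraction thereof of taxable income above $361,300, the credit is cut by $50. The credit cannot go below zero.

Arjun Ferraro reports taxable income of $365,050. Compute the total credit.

$7,325

Energy Efficiency Rebate: $365,050 is below the $380,100 cutoff, so the full $7,250 applies.
Student Loan Interest Credit: income exceeds $361,300 by $3,750, which is 5 full-or-partial $800 increments; reduction = 5 × $50 = $250, leaving $75.
Total: $7,250 + $75 = $7,325.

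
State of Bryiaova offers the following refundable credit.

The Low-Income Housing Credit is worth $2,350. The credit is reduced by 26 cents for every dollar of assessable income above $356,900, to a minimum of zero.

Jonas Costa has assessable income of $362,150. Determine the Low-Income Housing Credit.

$985

Low-Income Housing Credit: 26% of the $5,250 excess over $356,900 is $1,365; credit = $2,350 − $1,365 = $985.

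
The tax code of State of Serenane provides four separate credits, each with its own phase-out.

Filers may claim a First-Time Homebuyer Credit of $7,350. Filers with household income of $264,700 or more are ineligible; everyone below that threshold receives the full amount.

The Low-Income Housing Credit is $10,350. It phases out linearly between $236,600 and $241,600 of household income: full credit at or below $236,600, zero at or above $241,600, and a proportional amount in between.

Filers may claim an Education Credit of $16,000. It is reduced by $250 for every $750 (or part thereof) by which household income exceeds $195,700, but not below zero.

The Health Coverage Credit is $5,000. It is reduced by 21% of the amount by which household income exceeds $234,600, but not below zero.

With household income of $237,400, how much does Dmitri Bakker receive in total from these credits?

$22,456

First-Time Homebuyer Credit: $237,400 is below the $264,700 cutoff, so the full $7,350 applies.
Low-Income Housing Credit: $237,400 is $800 into a $5,000 phase-out range, leaving 4,200/5,000 of the credit: $10,350 × 4,200/5,000 = $8,694.
Education Credit: income exceeds $195,700 by $41,700, which is 56 full-or-partial $750 increments; reduction = 56 × $250 = $14,000, leaving $2,000.
Health Coverage Credit: 21% of the $2,800 excess over $234,600 is $588; credit = $5,000 − $588 = $4,412.
Total: $7,350 + $8,694 + $2,000 + $4,412 = $22,456.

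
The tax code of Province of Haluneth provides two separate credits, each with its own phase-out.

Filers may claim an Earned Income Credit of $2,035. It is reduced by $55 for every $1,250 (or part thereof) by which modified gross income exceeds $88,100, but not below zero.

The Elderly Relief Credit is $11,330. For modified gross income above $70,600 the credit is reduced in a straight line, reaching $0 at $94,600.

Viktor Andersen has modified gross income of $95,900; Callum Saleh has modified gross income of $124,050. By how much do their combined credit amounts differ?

Viktor ($95,900): Earned Income Credit: income exceeds $88,100 by $7,800, which is 7 full-or-partial $1,250 increments; reduction = 7 × $55 = $385, leaving $1,650. Elderly Relief Credit: $95,900 is at or above $94,600, so the credit is $0. total $1,650 + $0 = $1,650
Callum ($124,050): Earned Income Credit: income exceeds $88,100 by $35,950, which is 29 full-or-partial $1,250 increments; reduction = 29 × $55 = $1,595, leaving $440. Elderly Relief Credit: $124,050 is at or above $94,600, so the credit is $0. total $440 + $0 = $440
Difference: |$1,650 − $440| = $1,210.

$1,210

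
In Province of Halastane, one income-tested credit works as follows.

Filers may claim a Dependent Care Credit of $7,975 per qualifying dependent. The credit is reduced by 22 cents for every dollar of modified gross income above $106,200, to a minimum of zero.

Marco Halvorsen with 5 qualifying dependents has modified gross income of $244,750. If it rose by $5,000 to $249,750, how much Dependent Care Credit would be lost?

At $244,750 — base = 5 × $7,975 = $39,875. 22% of the $138,550 excess over $106,200 is $30,481; credit = $39,875 − $30,481 = $9,394.
At $249,750 — base = 5 × $7,975 = $39,875. 22% of the $143,550 excess over $106,200 is $31,581; credit = $39,875 − $31,581 = $8,294.
Lost: $9,394 − $8,294 = $1,100.

$1,100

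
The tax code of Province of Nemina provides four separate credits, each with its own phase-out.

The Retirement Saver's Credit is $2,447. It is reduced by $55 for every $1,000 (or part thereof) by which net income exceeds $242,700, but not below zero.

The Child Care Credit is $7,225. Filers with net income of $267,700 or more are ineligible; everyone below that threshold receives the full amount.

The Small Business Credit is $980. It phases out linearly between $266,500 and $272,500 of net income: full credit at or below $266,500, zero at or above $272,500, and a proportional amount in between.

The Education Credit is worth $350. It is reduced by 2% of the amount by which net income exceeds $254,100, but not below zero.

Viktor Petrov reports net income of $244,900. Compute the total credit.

$10,837

Retirement Saver's Credit: income exceeds $242,700 by $2,200, which is 3 full-or-partial $1,000 increments; reduction = 3 × $55 = $165, leaving $2,282.
Child Care Credit: $244,900 is below the $267,700 cutoff, so the full $7,225 applies.
Small Business Credit: $244,900 is at or below the $266,500 threshold, so the full $980 applies.
Education Credit: $244,900 is at or below the $254,100 threshold, so the full $350 applies.
Total: $2,282 + $7,225 + $980 + $350 = $10,837.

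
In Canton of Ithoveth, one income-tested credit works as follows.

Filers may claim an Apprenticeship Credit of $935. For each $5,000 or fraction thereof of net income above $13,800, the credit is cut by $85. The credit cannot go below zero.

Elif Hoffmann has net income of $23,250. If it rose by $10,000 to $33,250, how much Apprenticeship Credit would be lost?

At $23,250 — income exceeds $13,800 by $9,450, which is 2 full-or-partial $5,000 increments; reduction = 2 × $85 = $170, leaving $765.
At $33,250 — income exceeds $13,800 by $19,450, which is 4 full-or-partial $5,000 increments; reduction = 4 × $85 = $340, leaving $595.
Lost: $765 − $595 = $170.

$170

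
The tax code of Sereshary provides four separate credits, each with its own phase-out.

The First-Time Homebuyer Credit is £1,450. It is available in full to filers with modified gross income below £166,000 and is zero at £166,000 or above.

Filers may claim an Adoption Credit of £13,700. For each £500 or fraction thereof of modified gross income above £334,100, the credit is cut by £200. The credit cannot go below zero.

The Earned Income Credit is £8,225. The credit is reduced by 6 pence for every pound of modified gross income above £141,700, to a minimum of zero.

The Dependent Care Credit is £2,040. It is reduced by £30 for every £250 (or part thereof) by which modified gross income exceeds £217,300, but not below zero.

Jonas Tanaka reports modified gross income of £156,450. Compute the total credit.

First-Time Homebuyer Credit: £156,450 is below the £166,000 cutoff, so the full £1,450 applies.
Adoption Credit: £156,450 is at or below the £334,100 threshold, so the full £13,700 applies.
Earned Income Credit: 6% of the £14,750 excess over £141,700 is £885; credit = £8,225 − £885 = £7,340.
Dependent Care Credit: £156,450 is at or below the £217,300 threshold, so the full £2,040 applies.
Total: £1,450 + £13,700 + £7,340 + £2,040 = £24,530.

£24,530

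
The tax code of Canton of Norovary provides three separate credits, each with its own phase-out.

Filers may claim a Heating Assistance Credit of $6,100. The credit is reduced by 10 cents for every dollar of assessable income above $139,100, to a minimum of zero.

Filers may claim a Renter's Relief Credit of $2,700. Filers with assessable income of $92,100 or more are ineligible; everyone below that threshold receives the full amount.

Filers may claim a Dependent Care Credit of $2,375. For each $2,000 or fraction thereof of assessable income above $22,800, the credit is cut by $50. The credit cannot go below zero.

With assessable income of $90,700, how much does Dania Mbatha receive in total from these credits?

Heating Assistance Credit: $90,700 is at or below the $139,100 threshold, so the full $6,100 applies.
Renter's Relief Credit: $90,700 is below the $92,100 cutoff, so the full $2,700 applies.
Dependent Care Credit: income exceeds $22,800 by $67,900, which is 34 full-or-partial $2,000 increments; reduction = 34 × $50 = $1,700, leaving $675.
Total: $6,100 + $2,700 + $675 = $9,475.

$9,475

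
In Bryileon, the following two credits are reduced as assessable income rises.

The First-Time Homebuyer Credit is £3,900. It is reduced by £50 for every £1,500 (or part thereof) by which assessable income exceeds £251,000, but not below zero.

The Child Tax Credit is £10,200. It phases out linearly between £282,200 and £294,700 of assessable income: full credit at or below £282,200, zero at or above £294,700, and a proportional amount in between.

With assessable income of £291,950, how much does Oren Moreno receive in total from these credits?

First-Time Homebuyer Credit: income exceeds £251,000 by £40,950, which is 28 full-or-partial £1,500 increments; reduction = 28 × £50 = £1,400, leaving £2,500.
Child Tax Credit: £291,950 is £9,750 into a £12,500 phase-out range, leaving 2,750/12,500 of the credit: £10,200 × 2,750/12,500 = £2,244.
Total: £2,500 + £2,244 = £4,744.

£4,744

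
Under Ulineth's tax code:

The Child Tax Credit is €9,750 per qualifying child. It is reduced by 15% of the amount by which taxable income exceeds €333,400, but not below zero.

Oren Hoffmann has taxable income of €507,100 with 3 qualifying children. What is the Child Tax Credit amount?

€3,195

Child Tax Credit: base = 3 × €9,750 = €29,250. 15% of the €173,700 excess over €333,400 is €26,055; credit = €29,250 − €26,055 = €3,195.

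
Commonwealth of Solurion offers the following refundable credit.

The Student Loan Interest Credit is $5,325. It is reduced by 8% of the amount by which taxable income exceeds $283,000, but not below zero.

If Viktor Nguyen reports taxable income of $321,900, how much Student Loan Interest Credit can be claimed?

$2,213

Student Loan Interest Credit: 8% of the $38,900 excess over $283,000 is $3,112; credit = $5,325 − $3,112 = $2,213.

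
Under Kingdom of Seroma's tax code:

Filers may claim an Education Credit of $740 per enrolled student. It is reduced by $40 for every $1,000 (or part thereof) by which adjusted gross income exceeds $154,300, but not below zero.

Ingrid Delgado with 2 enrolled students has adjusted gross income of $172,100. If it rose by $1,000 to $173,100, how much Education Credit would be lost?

$40

At $172,100 — base = 2 × $740 = $1,480. income exceeds $154,300 by $17,800, which is 18 full-or-partial $1,000 increments; reduction = 18 × $40 = $720, leaving $760.
At $173,100 — base = 2 × $740 = $1,480. income exceeds $154,300 by $18,800, which is 19 full-or-partial $1,000 increments; reduction = 19 × $40 = $760, leaving $720.
Lost: $760 − $720 = $40.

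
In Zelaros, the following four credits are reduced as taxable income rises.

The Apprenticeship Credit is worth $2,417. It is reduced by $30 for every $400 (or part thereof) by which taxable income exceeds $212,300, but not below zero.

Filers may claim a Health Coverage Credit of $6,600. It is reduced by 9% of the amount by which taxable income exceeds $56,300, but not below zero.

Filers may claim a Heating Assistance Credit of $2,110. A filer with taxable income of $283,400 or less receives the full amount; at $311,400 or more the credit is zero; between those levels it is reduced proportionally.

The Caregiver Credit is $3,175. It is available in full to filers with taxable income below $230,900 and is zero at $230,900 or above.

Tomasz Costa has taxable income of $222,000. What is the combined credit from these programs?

Apprenticeship Credit: income exceeds $212,300 by $9,700, which is 25 full-or-partial $400 increments; reduction = 25 × $30 = $750, leaving $1,667.
Health Coverage Credit: 9% of the $165,700 excess over $56,300 is $14,913 ≥ base, so the credit is $0.
Heating Assistance Credit: $222,000 is at or below the $283,400 threshold, so the full $2,110 applies.
Caregiver Credit: $222,000 is below the $230,900 cutoff, so the full $3,175 applies.
Total: $1,667 + $0 + $2,110 + $3,175 = $6,952.

$6,952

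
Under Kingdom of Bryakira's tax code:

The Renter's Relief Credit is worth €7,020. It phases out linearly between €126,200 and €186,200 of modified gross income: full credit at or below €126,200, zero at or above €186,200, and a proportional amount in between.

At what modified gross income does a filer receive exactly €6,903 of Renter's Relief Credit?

€127,200

€6,903 is 6,903/7,020 of the full €7,020, so 117/7,020 of the €60,000 range has been used: income = €126,200 + €60,000 × 117/7,020 = €127,200.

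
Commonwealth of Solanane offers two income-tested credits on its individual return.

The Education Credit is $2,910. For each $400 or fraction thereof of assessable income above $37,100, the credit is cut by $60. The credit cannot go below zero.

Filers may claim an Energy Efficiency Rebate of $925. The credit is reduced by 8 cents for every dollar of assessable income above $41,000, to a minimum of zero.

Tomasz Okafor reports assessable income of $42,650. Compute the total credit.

$2,863

Education Credit: income exceeds $37,100 by $5,550, which is 14 full-or-partial $400 increments; reduction = 14 × $60 = $840, leaving $2,070.
Energy Efficiency Rebate: 8% of the $1,650 excess over $41,000 is $132; credit = $925 − $132 = $793.
Total: $2,070 + $793 = $2,863.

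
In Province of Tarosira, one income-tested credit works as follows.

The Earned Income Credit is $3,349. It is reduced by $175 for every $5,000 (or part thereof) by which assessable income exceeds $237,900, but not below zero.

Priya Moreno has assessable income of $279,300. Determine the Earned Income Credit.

$1,774

Earned Income Credit: income exceeds $237,900 by $41,400, which is 9 full-or-partial $5,000 increments; reduction = 9 × $175 = $1,575, leaving $1,774.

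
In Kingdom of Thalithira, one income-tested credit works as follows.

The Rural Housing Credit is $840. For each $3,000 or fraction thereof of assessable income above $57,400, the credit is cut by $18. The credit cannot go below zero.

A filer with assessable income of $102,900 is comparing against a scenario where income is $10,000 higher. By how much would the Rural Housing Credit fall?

At $102,900 — income exceeds $57,400 by $45,500, which is 16 full-or-partial $3,000 increments; reduction = 16 × $18 = $288, leaving $552.
At $112,900 — income exceeds $57,400 by $55,500, which is 19 full-or-partial $3,000 increments; reduction = 19 × $18 = $342, leaving $498.
Lost: $552 − $498 = $54.

$54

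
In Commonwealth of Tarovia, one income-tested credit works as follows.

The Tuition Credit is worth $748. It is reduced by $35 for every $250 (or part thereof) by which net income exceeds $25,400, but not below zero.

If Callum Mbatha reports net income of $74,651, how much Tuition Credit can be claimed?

$0

Tuition Credit: income exceeds $25,400 by $49,251 → 198 increments × $35 = $6,930 ≥ base, so the credit is $0.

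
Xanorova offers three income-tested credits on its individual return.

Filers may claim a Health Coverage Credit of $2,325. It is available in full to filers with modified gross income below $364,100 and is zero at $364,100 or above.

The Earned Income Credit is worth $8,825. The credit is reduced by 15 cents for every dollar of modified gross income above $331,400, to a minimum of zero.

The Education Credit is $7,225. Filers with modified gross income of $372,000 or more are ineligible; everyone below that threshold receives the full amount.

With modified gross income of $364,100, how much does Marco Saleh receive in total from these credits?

$11,145

Health Coverage Credit: $364,100 meets or exceeds the $364,100 cutoff, so the credit is $0.
Earned Income Credit: 15% of the $32,700 excess over $331,400 is $4,905; credit = $8,825 − $4,905 = $3,920.
Education Credit: $364,100 is below the $372,000 cutoff, so the full $7,225 applies.
Total: $0 + $3,920 + $7,225 = $11,145.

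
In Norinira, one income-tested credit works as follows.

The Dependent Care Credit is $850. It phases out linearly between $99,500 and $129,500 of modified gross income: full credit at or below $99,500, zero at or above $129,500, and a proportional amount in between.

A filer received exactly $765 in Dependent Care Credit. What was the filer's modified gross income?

$102,500

$765 is 765/850 of the full $850, so 85/850 of the $30,000 range has been used: income = $99,500 + $30,000 × 85/850 = $102,500.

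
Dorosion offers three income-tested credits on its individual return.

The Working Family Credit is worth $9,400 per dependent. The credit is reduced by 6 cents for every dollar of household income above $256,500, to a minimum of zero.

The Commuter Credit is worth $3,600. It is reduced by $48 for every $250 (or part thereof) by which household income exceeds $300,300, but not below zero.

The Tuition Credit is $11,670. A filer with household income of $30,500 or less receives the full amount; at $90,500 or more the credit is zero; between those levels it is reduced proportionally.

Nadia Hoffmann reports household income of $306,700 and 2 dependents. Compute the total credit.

$18,140

Working Family Credit: base = 2 × $9,400 = $18,800. 6% of the $50,200 excess over $256,500 is $3,012; credit = $18,800 − $3,012 = $15,788.
Commuter Credit: income exceeds $300,300 by $6,400, which is 26 full-or-partial $250 increments; reduction = 26 × $48 = $1,248, leaving $2,352.
Tuition Credit: $306,700 is at or above $90,500, so the credit is $0.
Total: $15,788 + $2,352 + $0 = $18,140.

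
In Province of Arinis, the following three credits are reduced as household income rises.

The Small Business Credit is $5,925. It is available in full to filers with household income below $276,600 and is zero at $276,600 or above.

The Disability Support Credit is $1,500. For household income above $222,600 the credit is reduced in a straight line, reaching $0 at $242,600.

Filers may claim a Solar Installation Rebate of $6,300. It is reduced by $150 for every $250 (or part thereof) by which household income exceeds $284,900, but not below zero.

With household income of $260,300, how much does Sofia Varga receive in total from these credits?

$12,225

Small Business Credit: $260,300 is below the $276,600 cutoff, so the full $5,925 applies.
Disability Support Credit: $260,300 is at or above $242,600, so the credit is $0.
Solar Installation Rebate: $260,300 is at or below the $284,900 threshold, so the full $6,300 applies.
Total: $5,925 + $0 + $6,300 = $12,225.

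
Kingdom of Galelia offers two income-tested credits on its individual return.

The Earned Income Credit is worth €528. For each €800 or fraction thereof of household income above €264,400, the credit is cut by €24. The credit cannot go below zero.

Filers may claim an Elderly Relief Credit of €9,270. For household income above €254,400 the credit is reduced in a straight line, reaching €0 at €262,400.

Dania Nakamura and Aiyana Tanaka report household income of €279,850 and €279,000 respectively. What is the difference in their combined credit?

€24

Dania (€279,850): Earned Income Credit: income exceeds €264,400 by €15,450, which is 20 full-or-partial €800 increments; reduction = 20 × €24 = €480, leaving €48. Elderly Relief Credit: €279,850 is at or above €262,400, so the credit is €0. total €48 + €0 = €48
Aiyana (€279,000): Earned Income Credit: income exceeds €264,400 by €14,600, which is 19 full-or-partial €800 increments; reduction = 19 × €24 = €456, leaving €72. Elderly Relief Credit: €279,000 is at or above €262,400, so the credit is €0. total €72 + €0 = €72
Difference: |€48 − €72| = €24.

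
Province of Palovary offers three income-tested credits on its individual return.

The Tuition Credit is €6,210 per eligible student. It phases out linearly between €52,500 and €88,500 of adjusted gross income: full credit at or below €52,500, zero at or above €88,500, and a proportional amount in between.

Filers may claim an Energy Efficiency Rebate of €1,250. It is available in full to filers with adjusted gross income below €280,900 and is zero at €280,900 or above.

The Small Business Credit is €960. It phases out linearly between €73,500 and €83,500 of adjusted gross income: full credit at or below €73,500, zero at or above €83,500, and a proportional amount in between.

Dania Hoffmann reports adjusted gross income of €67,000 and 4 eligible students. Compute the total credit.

€17,045

Tuition Credit: base = 4 × €6,210 = €24,840. €67,000 is €14,500 into a €36,000 phase-out range, leaving 21,500/36,000 of the credit: €24,840 × 21,500/36,000 = €14,835.
Energy Efficiency Rebate: €67,000 is below the €280,900 cutoff, so the full €1,250 applies.
Small Business Credit: €67,000 is at or below the €73,500 threshold, so the full €960 applies.
Total: €14,835 + €1,250 + €960 = €17,045.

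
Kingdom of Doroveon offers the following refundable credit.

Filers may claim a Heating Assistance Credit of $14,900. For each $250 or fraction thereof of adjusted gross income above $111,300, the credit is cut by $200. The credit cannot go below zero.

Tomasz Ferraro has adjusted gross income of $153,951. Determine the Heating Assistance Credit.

Heating Assistance Credit: income exceeds $111,300 by $42,651 → 171 increments × $200 = $34,200 ≥ base, so the credit is $0.

$0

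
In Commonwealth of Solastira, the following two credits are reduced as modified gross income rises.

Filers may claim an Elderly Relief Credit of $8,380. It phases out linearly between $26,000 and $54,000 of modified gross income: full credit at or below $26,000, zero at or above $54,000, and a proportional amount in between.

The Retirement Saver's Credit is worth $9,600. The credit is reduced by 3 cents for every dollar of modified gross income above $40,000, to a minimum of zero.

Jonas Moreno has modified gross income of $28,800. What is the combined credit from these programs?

Elderly Relief Credit: $28,800 is $2,800 into a $28,000 phase-out range, leaving 25,200/28,000 of the credit: $8,380 × 25,200/28,000 = $7,542.
Retirement Saver's Credit: $28,800 is at or below the $40,000 threshold, so the full $9,600 applies.
Total: $7,542 + $9,600 = $17,142.

$17,142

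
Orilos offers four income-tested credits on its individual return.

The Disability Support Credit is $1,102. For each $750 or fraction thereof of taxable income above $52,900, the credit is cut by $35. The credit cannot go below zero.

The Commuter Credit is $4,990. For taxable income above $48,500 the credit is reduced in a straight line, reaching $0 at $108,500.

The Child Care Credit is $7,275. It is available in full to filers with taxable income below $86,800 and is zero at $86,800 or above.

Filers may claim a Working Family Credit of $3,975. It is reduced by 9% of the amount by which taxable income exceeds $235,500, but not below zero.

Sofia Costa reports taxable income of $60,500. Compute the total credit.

$15,959

Disability Support Credit: income exceeds $52,900 by $7,600, which is 11 full-or-partial $750 increments; reduction = 11 × $35 = $385, leaving $717.
Commuter Credit: $60,500 is $12,000 into a $60,000 phase-out range, leaving 48,000/60,000 of the credit: $4,990 × 48,000/60,000 = $3,992.
Child Care Credit: $60,500 is below the $86,800 cutoff, so the full $7,275 applies.
Working Family Credit: $60,500 is at or below the $235,500 threshold, so the full $3,975 applies.
Total: $717 + $3,992 + $7,275 + $3,975 = $15,959.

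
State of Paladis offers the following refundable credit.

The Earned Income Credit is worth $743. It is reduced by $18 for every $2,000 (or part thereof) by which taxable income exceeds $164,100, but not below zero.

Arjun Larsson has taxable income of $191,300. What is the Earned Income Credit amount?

Earned Income Credit: income exceeds $164,100 by $27,200, which is 14 full-or-partial $2,000 increments; reduction = 14 × $18 = $252, leaving $491.

$491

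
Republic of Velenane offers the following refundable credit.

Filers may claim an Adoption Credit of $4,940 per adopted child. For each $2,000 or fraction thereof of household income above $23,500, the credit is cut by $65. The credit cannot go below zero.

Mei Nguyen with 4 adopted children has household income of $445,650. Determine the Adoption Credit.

Adoption Credit: base = 4 × $4,940 = $19,760. income exceeds $23,500 by $422,150, which is 212 full-or-partial $2,000 increments; reduction = 212 × $65 = $13,780, leaving $5,980.

$5,980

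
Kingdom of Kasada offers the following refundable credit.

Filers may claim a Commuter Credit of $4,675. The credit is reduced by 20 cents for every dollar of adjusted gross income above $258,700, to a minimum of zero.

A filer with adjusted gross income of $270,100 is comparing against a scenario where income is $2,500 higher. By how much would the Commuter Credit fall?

$500

At $270,100 — 20% of the $11,400 excess over $258,700 is $2,280; credit = $4,675 − $2,280 = $2,395.
At $272,600 — 20% of the $13,900 excess over $258,700 is $2,780; credit = $4,675 − $2,780 = $1,895.
Lost: $2,395 − $1,895 = $500.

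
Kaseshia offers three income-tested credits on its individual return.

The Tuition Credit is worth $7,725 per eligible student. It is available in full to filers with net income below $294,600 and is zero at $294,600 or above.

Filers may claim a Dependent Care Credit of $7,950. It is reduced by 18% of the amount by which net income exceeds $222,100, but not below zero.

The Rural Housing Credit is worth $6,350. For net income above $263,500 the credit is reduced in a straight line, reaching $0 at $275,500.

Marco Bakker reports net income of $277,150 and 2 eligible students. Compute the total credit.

$15,450

Tuition Credit: base = 2 × $7,725 = $15,450. $277,150 is below the $294,600 cutoff, so the full $15,450 applies.
Dependent Care Credit: 18% of the $55,050 excess over $222,100 is $9,909 ≥ base, so the credit is $0.
Rural Housing Credit: $277,150 is at or above $275,500, so the credit is $0.
Total: $15,450 + $0 + $0 = $15,450.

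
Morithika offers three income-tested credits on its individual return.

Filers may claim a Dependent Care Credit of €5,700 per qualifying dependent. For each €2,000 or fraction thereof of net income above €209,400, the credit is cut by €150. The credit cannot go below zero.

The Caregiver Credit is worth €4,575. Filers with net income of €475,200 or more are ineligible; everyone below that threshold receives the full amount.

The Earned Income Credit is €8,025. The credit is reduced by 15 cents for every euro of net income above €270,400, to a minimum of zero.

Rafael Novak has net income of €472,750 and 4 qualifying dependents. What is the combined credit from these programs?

Dependent Care Credit: base = 4 × €5,700 = €22,800. income exceeds €209,400 by €263,350, which is 132 full-or-partial €2,000 increments; reduction = 132 × €150 = €19,800, leaving €3,000.
Caregiver Credit: €472,750 is below the €475,200 cutoff, so the full €4,575 applies.
Earned Income Credit: 15% of the €202,350 excess over €270,400 is €30,352.50 ≥ base, so the credit is €0.
Total: €3,000 + €4,575 + €0 = €7,575.

€7,575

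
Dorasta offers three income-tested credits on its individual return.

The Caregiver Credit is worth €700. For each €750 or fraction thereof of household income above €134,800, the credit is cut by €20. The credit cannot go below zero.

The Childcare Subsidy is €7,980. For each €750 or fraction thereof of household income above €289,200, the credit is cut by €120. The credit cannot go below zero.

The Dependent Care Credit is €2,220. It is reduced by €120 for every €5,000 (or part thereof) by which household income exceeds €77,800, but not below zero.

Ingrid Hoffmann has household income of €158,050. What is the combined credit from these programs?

€8,240

Caregiver Credit: income exceeds €134,800 by €23,250, which is 31 full-or-partial €750 increments; reduction = 31 × €20 = €620, leaving €80.
Childcare Subsidy: €158,050 is at or below the €289,200 threshold, so the full €7,980 applies.
Dependent Care Credit: income exceeds €77,800 by €80,250, which is 17 full-or-partial €5,000 increments; reduction = 17 × €120 = €2,040, leaving €180.
Total: €80 + €7,980 + €180 = €8,240.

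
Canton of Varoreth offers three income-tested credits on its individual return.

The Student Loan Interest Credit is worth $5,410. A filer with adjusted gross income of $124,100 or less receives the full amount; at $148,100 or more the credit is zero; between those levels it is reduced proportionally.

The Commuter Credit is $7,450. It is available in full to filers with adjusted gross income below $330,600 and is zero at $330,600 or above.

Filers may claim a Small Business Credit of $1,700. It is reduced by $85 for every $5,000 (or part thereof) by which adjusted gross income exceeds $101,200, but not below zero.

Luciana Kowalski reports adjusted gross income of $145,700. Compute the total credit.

Student Loan Interest Credit: $145,700 is $21,600 into a $24,000 phase-out range, leaving 2,400/24,000 of the credit: $5,410 × 2,400/24,000 = $541.
Commuter Credit: $145,700 is below the $330,600 cutoff, so the full $7,450 applies.
Small Business Credit: income exceeds $101,200 by $44,500, which is 9 full-or-partial $5,000 increments; reduction = 9 × $85 = $765, leaving $935.
Total: $541 + $7,450 + $935 = $8,926.

$8,926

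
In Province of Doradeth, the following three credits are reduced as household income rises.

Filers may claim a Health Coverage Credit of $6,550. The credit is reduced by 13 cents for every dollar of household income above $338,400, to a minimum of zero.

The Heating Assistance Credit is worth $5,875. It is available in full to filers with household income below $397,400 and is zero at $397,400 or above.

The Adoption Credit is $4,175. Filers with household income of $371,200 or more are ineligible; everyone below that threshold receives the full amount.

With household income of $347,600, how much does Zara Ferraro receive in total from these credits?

$15,404

Health Coverage Credit: 13% of the $9,200 excess over $338,400 is $1,196; credit = $6,550 − $1,196 = $5,354.
Heating Assistance Credit: $347,600 is below the $397,400 cutoff, so the full $5,875 applies.
Adoption Credit: $347,600 is below the $371,200 cutoff, so the full $4,175 applies.
Total: $5,354 + $5,875 + $4,175 = $15,404.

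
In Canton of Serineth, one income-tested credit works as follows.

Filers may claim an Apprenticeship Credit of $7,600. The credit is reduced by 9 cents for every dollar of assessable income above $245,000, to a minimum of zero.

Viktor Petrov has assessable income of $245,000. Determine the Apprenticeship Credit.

Apprenticeship Credit: $245,000 is at or below the $245,000 threshold, so the full $7,600 applies.

$7,600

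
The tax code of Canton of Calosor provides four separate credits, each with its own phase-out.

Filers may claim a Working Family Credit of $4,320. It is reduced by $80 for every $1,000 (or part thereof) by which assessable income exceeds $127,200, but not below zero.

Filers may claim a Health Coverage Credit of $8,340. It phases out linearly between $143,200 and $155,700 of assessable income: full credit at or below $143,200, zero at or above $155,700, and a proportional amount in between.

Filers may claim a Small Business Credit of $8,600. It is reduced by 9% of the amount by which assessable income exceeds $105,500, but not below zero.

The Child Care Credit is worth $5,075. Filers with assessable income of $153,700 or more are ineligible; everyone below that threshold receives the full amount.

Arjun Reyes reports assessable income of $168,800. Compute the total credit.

Working Family Credit: income exceeds $127,200 by $41,600, which is 42 full-or-partial $1,000 increments; reduction = 42 × $80 = $3,360, leaving $960.
Health Coverage Credit: $168,800 is at or above $155,700, so the credit is $0.
Small Business Credit: 9% of the $63,300 excess over $105,500 is $5,697; credit = $8,600 − $5,697 = $2,903.
Child Care Credit: $168,800 meets or exceeds the $153,700 cutoff, so the credit is $0.
Total: $960 + $0 + $2,903 + $0 = $3,863.

$3,863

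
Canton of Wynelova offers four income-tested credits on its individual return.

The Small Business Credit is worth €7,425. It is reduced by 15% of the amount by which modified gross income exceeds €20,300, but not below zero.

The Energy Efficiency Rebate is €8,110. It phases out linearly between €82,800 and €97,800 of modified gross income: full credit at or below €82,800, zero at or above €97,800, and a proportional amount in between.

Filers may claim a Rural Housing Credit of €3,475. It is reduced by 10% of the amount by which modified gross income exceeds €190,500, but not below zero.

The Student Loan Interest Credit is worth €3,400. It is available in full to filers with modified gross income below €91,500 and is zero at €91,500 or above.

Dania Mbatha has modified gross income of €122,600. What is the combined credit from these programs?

Small Business Credit: 15% of the €102,300 excess over €20,300 is €15,345 ≥ base, so the credit is €0.
Energy Efficiency Rebate: €122,600 is at or above €97,800, so the credit is €0.
Rural Housing Credit: €122,600 is at or below the €190,500 threshold, so the full €3,475 applies.
Student Loan Interest Credit: €122,600 meets or exceeds the €91,500 cutoff, so the credit is €0.
Total: €0 + €0 + €3,475 + €0 = €3,475.

€3,475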